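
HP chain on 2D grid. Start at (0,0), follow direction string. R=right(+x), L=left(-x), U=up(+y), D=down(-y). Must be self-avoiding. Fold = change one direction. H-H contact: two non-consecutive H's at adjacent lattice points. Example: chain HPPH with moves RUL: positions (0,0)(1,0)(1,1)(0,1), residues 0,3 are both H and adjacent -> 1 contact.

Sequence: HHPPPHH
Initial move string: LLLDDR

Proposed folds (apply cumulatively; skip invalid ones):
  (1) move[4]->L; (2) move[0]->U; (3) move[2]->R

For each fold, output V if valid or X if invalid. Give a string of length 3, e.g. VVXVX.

Initial: LLLDDR -> [(0, 0), (-1, 0), (-2, 0), (-3, 0), (-3, -1), (-3, -2), (-2, -2)]
Fold 1: move[4]->L => LLLDLR INVALID (collision), skipped
Fold 2: move[0]->U => ULLDDR VALID
Fold 3: move[2]->R => ULRDDR INVALID (collision), skipped

Answer: XVX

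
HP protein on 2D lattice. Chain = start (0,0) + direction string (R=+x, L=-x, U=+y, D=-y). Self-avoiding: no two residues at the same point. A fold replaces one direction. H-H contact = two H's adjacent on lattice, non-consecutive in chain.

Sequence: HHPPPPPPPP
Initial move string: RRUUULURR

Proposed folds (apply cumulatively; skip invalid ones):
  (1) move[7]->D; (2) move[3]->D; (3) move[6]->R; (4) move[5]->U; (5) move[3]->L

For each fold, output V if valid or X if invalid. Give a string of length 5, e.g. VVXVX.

Answer: XXXVV

Derivation:
Initial: RRUUULURR -> [(0, 0), (1, 0), (2, 0), (2, 1), (2, 2), (2, 3), (1, 3), (1, 4), (2, 4), (3, 4)]
Fold 1: move[7]->D => RRUUULUDR INVALID (collision), skipped
Fold 2: move[3]->D => RRUDULURR INVALID (collision), skipped
Fold 3: move[6]->R => RRUUULRRR INVALID (collision), skipped
Fold 4: move[5]->U => RRUUUUURR VALID
Fold 5: move[3]->L => RRULUUURR VALID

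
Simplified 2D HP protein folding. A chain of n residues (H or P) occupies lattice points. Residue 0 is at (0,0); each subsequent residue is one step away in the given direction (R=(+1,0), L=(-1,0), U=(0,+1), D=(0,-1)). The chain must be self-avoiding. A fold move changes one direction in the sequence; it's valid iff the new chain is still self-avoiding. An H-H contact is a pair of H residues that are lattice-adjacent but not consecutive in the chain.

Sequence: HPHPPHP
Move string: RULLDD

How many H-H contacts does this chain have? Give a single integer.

Positions: [(0, 0), (1, 0), (1, 1), (0, 1), (-1, 1), (-1, 0), (-1, -1)]
H-H contact: residue 0 @(0,0) - residue 5 @(-1, 0)

Answer: 1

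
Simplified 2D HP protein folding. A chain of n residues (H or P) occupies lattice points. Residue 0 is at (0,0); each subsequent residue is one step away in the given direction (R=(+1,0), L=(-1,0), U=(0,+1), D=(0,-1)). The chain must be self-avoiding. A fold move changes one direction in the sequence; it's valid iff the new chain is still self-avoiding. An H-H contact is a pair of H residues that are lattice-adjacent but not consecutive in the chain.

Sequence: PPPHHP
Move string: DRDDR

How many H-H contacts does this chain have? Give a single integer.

Positions: [(0, 0), (0, -1), (1, -1), (1, -2), (1, -3), (2, -3)]
No H-H contacts found.

Answer: 0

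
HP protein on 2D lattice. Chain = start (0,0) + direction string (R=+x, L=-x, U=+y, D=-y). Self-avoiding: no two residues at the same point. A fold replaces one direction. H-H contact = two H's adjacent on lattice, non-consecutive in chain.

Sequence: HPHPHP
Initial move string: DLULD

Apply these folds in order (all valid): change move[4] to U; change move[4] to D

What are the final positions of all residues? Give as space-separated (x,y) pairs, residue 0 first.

Initial moves: DLULD
Fold: move[4]->U => DLULU (positions: [(0, 0), (0, -1), (-1, -1), (-1, 0), (-2, 0), (-2, 1)])
Fold: move[4]->D => DLULD (positions: [(0, 0), (0, -1), (-1, -1), (-1, 0), (-2, 0), (-2, -1)])

Answer: (0,0) (0,-1) (-1,-1) (-1,0) (-2,0) (-2,-1)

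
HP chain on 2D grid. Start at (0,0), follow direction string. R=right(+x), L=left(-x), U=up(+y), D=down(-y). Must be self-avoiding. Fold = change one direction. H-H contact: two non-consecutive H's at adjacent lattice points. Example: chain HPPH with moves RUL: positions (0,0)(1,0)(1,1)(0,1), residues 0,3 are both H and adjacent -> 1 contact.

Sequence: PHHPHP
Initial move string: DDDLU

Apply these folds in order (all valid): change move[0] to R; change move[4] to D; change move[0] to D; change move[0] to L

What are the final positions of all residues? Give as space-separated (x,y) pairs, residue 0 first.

Answer: (0,0) (-1,0) (-1,-1) (-1,-2) (-2,-2) (-2,-3)

Derivation:
Initial moves: DDDLU
Fold: move[0]->R => RDDLU (positions: [(0, 0), (1, 0), (1, -1), (1, -2), (0, -2), (0, -1)])
Fold: move[4]->D => RDDLD (positions: [(0, 0), (1, 0), (1, -1), (1, -2), (0, -2), (0, -3)])
Fold: move[0]->D => DDDLD (positions: [(0, 0), (0, -1), (0, -2), (0, -3), (-1, -3), (-1, -4)])
Fold: move[0]->L => LDDLD (positions: [(0, 0), (-1, 0), (-1, -1), (-1, -2), (-2, -2), (-2, -3)])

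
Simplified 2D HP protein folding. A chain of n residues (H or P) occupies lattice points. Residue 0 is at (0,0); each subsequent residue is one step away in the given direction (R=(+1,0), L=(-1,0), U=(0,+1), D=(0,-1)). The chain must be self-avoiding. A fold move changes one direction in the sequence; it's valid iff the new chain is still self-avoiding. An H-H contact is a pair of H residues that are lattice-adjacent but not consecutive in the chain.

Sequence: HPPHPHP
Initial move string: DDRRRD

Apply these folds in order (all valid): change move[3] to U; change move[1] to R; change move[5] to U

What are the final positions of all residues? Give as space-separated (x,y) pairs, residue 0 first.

Answer: (0,0) (0,-1) (1,-1) (2,-1) (2,0) (3,0) (3,1)

Derivation:
Initial moves: DDRRRD
Fold: move[3]->U => DDRURD (positions: [(0, 0), (0, -1), (0, -2), (1, -2), (1, -1), (2, -1), (2, -2)])
Fold: move[1]->R => DRRURD (positions: [(0, 0), (0, -1), (1, -1), (2, -1), (2, 0), (3, 0), (3, -1)])
Fold: move[5]->U => DRRURU (positions: [(0, 0), (0, -1), (1, -1), (2, -1), (2, 0), (3, 0), (3, 1)])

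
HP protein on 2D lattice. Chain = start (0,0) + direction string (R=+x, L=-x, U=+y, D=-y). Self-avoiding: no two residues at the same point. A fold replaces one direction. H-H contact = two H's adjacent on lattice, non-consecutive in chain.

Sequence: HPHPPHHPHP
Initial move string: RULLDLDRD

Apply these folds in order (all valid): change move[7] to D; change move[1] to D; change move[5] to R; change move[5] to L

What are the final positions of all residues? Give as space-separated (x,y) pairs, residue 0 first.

Answer: (0,0) (1,0) (1,-1) (0,-1) (-1,-1) (-1,-2) (-2,-2) (-2,-3) (-2,-4) (-2,-5)

Derivation:
Initial moves: RULLDLDRD
Fold: move[7]->D => RULLDLDDD (positions: [(0, 0), (1, 0), (1, 1), (0, 1), (-1, 1), (-1, 0), (-2, 0), (-2, -1), (-2, -2), (-2, -3)])
Fold: move[1]->D => RDLLDLDDD (positions: [(0, 0), (1, 0), (1, -1), (0, -1), (-1, -1), (-1, -2), (-2, -2), (-2, -3), (-2, -4), (-2, -5)])
Fold: move[5]->R => RDLLDRDDD (positions: [(0, 0), (1, 0), (1, -1), (0, -1), (-1, -1), (-1, -2), (0, -2), (0, -3), (0, -4), (0, -5)])
Fold: move[5]->L => RDLLDLDDD (positions: [(0, 0), (1, 0), (1, -1), (0, -1), (-1, -1), (-1, -2), (-2, -2), (-2, -3), (-2, -4), (-2, -5)])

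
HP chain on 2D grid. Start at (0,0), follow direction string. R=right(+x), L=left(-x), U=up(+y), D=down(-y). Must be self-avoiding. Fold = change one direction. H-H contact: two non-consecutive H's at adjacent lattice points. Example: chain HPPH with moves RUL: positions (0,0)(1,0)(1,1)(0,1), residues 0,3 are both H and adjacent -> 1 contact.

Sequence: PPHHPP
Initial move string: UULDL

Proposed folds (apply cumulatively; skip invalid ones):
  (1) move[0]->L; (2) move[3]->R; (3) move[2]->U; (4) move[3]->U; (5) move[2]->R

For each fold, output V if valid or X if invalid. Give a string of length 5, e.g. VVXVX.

Answer: VXXVV

Derivation:
Initial: UULDL -> [(0, 0), (0, 1), (0, 2), (-1, 2), (-1, 1), (-2, 1)]
Fold 1: move[0]->L => LULDL VALID
Fold 2: move[3]->R => LULRL INVALID (collision), skipped
Fold 3: move[2]->U => LUUDL INVALID (collision), skipped
Fold 4: move[3]->U => LULUL VALID
Fold 5: move[2]->R => LURUL VALID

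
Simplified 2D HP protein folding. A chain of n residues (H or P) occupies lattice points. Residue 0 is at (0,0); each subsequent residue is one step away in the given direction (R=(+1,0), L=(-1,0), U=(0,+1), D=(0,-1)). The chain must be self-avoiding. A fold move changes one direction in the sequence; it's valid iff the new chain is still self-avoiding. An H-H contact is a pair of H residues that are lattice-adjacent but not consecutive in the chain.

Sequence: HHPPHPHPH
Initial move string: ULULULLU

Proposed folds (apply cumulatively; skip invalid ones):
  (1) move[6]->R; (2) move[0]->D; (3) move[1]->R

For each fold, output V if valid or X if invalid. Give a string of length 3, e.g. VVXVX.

Initial: ULULULLU -> [(0, 0), (0, 1), (-1, 1), (-1, 2), (-2, 2), (-2, 3), (-3, 3), (-4, 3), (-4, 4)]
Fold 1: move[6]->R => ULULULRU INVALID (collision), skipped
Fold 2: move[0]->D => DLULULLU VALID
Fold 3: move[1]->R => DRULULLU INVALID (collision), skipped

Answer: XVX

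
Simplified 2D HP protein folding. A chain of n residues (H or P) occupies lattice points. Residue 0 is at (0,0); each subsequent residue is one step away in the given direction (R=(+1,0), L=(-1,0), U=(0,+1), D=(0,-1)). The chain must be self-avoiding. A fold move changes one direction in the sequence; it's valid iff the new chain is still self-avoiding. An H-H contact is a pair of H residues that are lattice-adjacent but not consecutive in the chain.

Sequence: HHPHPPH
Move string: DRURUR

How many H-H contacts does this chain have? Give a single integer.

Answer: 1

Derivation:
Positions: [(0, 0), (0, -1), (1, -1), (1, 0), (2, 0), (2, 1), (3, 1)]
H-H contact: residue 0 @(0,0) - residue 3 @(1, 0)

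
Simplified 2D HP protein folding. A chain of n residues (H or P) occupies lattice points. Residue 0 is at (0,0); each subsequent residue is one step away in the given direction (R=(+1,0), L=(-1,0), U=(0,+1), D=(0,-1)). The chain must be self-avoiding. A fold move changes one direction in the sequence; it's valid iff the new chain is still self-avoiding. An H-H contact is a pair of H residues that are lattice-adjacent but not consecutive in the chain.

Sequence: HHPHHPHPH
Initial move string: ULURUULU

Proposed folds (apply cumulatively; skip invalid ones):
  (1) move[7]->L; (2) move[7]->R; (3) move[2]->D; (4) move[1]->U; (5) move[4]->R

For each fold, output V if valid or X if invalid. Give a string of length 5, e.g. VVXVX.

Initial: ULURUULU -> [(0, 0), (0, 1), (-1, 1), (-1, 2), (0, 2), (0, 3), (0, 4), (-1, 4), (-1, 5)]
Fold 1: move[7]->L => ULURUULL VALID
Fold 2: move[7]->R => ULURUULR INVALID (collision), skipped
Fold 3: move[2]->D => ULDRUULL INVALID (collision), skipped
Fold 4: move[1]->U => UUURUULL VALID
Fold 5: move[4]->R => UUURRULL VALID

Answer: VXXVV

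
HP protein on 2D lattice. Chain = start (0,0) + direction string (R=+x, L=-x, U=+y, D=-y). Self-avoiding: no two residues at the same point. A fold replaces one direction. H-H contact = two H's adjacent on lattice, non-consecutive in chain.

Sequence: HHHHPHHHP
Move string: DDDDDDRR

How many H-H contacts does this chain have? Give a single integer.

Positions: [(0, 0), (0, -1), (0, -2), (0, -3), (0, -4), (0, -5), (0, -6), (1, -6), (2, -6)]
No H-H contacts found.

Answer: 0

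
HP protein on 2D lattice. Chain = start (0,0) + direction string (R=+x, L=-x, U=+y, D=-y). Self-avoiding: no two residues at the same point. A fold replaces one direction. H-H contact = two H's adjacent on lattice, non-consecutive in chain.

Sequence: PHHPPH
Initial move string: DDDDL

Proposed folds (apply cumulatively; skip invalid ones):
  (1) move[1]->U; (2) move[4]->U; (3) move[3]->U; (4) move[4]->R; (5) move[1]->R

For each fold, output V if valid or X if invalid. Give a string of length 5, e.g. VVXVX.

Initial: DDDDL -> [(0, 0), (0, -1), (0, -2), (0, -3), (0, -4), (-1, -4)]
Fold 1: move[1]->U => DUDDL INVALID (collision), skipped
Fold 2: move[4]->U => DDDDU INVALID (collision), skipped
Fold 3: move[3]->U => DDDUL INVALID (collision), skipped
Fold 4: move[4]->R => DDDDR VALID
Fold 5: move[1]->R => DRDDR VALID

Answer: XXXVV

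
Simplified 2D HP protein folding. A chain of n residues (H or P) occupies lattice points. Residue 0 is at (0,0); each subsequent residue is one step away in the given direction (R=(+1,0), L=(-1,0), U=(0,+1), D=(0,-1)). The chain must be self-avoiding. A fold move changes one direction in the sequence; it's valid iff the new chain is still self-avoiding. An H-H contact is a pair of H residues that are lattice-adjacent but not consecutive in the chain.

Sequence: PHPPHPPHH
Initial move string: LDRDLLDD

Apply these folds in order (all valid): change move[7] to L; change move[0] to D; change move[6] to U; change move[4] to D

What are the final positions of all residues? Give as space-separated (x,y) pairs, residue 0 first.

Answer: (0,0) (0,-1) (0,-2) (1,-2) (1,-3) (1,-4) (0,-4) (0,-3) (-1,-3)

Derivation:
Initial moves: LDRDLLDD
Fold: move[7]->L => LDRDLLDL (positions: [(0, 0), (-1, 0), (-1, -1), (0, -1), (0, -2), (-1, -2), (-2, -2), (-2, -3), (-3, -3)])
Fold: move[0]->D => DDRDLLDL (positions: [(0, 0), (0, -1), (0, -2), (1, -2), (1, -3), (0, -3), (-1, -3), (-1, -4), (-2, -4)])
Fold: move[6]->U => DDRDLLUL (positions: [(0, 0), (0, -1), (0, -2), (1, -2), (1, -3), (0, -3), (-1, -3), (-1, -2), (-2, -2)])
Fold: move[4]->D => DDRDDLUL (positions: [(0, 0), (0, -1), (0, -2), (1, -2), (1, -3), (1, -4), (0, -4), (0, -3), (-1, -3)])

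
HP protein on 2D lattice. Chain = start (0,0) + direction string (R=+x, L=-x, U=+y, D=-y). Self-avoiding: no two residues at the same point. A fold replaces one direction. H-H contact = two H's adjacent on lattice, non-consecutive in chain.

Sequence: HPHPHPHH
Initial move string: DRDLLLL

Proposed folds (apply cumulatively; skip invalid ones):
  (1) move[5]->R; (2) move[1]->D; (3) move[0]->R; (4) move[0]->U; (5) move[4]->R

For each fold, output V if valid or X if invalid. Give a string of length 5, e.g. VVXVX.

Initial: DRDLLLL -> [(0, 0), (0, -1), (1, -1), (1, -2), (0, -2), (-1, -2), (-2, -2), (-3, -2)]
Fold 1: move[5]->R => DRDLLRL INVALID (collision), skipped
Fold 2: move[1]->D => DDDLLLL VALID
Fold 3: move[0]->R => RDDLLLL VALID
Fold 4: move[0]->U => UDDLLLL INVALID (collision), skipped
Fold 5: move[4]->R => RDDLRLL INVALID (collision), skipped

Answer: XVVXX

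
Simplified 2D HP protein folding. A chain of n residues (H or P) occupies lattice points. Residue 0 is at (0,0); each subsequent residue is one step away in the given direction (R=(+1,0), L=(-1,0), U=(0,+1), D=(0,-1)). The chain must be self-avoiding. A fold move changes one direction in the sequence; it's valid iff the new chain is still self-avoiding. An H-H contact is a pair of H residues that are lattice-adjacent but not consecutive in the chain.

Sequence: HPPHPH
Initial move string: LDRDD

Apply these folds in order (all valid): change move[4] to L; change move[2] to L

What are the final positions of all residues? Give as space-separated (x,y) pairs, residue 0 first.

Initial moves: LDRDD
Fold: move[4]->L => LDRDL (positions: [(0, 0), (-1, 0), (-1, -1), (0, -1), (0, -2), (-1, -2)])
Fold: move[2]->L => LDLDL (positions: [(0, 0), (-1, 0), (-1, -1), (-2, -1), (-2, -2), (-3, -2)])

Answer: (0,0) (-1,0) (-1,-1) (-2,-1) (-2,-2) (-3,-2)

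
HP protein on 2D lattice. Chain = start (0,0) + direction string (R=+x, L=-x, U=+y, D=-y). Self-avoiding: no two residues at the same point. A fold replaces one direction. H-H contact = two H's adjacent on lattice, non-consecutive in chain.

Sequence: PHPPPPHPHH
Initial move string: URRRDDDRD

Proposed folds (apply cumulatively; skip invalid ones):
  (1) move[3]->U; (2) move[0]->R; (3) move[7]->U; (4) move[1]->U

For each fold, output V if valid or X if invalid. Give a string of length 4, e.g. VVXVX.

Answer: XVXV

Derivation:
Initial: URRRDDDRD -> [(0, 0), (0, 1), (1, 1), (2, 1), (3, 1), (3, 0), (3, -1), (3, -2), (4, -2), (4, -3)]
Fold 1: move[3]->U => URRUDDDRD INVALID (collision), skipped
Fold 2: move[0]->R => RRRRDDDRD VALID
Fold 3: move[7]->U => RRRRDDDUD INVALID (collision), skipped
Fold 4: move[1]->U => RURRDDDRD VALID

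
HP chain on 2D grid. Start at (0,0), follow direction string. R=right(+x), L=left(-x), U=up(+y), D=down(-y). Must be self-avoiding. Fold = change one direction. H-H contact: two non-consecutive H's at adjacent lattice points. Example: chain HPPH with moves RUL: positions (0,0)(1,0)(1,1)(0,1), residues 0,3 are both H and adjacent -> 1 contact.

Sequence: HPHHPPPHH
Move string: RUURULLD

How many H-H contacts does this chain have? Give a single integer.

Positions: [(0, 0), (1, 0), (1, 1), (1, 2), (2, 2), (2, 3), (1, 3), (0, 3), (0, 2)]
H-H contact: residue 3 @(1,2) - residue 8 @(0, 2)

Answer: 1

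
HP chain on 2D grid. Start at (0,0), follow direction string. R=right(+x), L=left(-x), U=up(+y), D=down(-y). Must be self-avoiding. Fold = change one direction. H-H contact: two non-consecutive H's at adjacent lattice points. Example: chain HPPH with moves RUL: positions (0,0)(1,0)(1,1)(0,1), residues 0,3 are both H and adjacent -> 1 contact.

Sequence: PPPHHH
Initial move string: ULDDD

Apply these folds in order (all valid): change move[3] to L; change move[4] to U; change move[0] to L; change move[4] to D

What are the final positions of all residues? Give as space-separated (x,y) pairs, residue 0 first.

Answer: (0,0) (-1,0) (-2,0) (-2,-1) (-3,-1) (-3,-2)

Derivation:
Initial moves: ULDDD
Fold: move[3]->L => ULDLD (positions: [(0, 0), (0, 1), (-1, 1), (-1, 0), (-2, 0), (-2, -1)])
Fold: move[4]->U => ULDLU (positions: [(0, 0), (0, 1), (-1, 1), (-1, 0), (-2, 0), (-2, 1)])
Fold: move[0]->L => LLDLU (positions: [(0, 0), (-1, 0), (-2, 0), (-2, -1), (-3, -1), (-3, 0)])
Fold: move[4]->D => LLDLD (positions: [(0, 0), (-1, 0), (-2, 0), (-2, -1), (-3, -1), (-3, -2)])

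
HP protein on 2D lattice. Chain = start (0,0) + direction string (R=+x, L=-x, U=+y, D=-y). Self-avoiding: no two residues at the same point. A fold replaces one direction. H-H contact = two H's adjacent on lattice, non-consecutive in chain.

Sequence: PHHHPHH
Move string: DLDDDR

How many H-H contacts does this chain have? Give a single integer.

Answer: 0

Derivation:
Positions: [(0, 0), (0, -1), (-1, -1), (-1, -2), (-1, -3), (-1, -4), (0, -4)]
No H-H contacts found.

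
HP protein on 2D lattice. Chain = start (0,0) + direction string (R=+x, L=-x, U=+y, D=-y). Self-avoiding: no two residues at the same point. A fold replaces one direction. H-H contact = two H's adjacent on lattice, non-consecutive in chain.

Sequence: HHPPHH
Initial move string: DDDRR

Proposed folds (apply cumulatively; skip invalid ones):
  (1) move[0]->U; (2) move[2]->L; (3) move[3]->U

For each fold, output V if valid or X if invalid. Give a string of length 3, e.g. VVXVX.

Answer: XXX

Derivation:
Initial: DDDRR -> [(0, 0), (0, -1), (0, -2), (0, -3), (1, -3), (2, -3)]
Fold 1: move[0]->U => UDDRR INVALID (collision), skipped
Fold 2: move[2]->L => DDLRR INVALID (collision), skipped
Fold 3: move[3]->U => DDDUR INVALID (collision), skipped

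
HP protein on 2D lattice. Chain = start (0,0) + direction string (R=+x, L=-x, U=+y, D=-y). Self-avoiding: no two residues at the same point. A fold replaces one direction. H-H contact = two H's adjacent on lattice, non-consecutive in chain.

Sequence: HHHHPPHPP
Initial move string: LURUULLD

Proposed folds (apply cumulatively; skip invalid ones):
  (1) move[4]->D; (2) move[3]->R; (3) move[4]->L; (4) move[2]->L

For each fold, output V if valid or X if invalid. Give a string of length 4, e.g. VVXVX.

Answer: XXVV

Derivation:
Initial: LURUULLD -> [(0, 0), (-1, 0), (-1, 1), (0, 1), (0, 2), (0, 3), (-1, 3), (-2, 3), (-2, 2)]
Fold 1: move[4]->D => LURUDLLD INVALID (collision), skipped
Fold 2: move[3]->R => LURRULLD INVALID (collision), skipped
Fold 3: move[4]->L => LURULLLD VALID
Fold 4: move[2]->L => LULULLLD VALID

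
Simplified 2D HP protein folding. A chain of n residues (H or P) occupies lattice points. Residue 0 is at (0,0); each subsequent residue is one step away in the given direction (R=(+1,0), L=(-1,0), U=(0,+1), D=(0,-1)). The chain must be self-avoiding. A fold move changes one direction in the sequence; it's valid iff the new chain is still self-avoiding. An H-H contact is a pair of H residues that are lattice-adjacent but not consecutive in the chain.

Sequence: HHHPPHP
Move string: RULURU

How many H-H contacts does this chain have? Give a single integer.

Positions: [(0, 0), (1, 0), (1, 1), (0, 1), (0, 2), (1, 2), (1, 3)]
H-H contact: residue 2 @(1,1) - residue 5 @(1, 2)

Answer: 1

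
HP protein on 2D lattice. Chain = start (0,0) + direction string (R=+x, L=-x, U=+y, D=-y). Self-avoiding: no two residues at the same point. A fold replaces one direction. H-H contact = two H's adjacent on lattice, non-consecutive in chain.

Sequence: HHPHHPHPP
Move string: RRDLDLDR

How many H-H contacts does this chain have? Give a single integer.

Positions: [(0, 0), (1, 0), (2, 0), (2, -1), (1, -1), (1, -2), (0, -2), (0, -3), (1, -3)]
H-H contact: residue 1 @(1,0) - residue 4 @(1, -1)

Answer: 1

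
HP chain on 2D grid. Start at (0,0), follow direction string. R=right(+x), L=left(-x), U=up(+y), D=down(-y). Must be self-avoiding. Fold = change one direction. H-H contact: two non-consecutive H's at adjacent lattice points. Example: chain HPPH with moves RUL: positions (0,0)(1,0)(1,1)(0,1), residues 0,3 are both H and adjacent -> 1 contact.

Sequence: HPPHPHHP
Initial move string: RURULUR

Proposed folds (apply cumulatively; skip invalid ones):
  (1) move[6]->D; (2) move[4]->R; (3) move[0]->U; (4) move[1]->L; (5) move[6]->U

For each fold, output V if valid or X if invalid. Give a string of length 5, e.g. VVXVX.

Answer: XVVXV

Derivation:
Initial: RURULUR -> [(0, 0), (1, 0), (1, 1), (2, 1), (2, 2), (1, 2), (1, 3), (2, 3)]
Fold 1: move[6]->D => RURULUD INVALID (collision), skipped
Fold 2: move[4]->R => RURURUR VALID
Fold 3: move[0]->U => UURURUR VALID
Fold 4: move[1]->L => ULRURUR INVALID (collision), skipped
Fold 5: move[6]->U => UURURUU VALID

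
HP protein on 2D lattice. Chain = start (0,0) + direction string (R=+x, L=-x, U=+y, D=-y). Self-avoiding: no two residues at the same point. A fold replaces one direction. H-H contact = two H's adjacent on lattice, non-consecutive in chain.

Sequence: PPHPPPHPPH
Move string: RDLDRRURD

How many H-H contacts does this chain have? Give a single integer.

Answer: 1

Derivation:
Positions: [(0, 0), (1, 0), (1, -1), (0, -1), (0, -2), (1, -2), (2, -2), (2, -1), (3, -1), (3, -2)]
H-H contact: residue 6 @(2,-2) - residue 9 @(3, -2)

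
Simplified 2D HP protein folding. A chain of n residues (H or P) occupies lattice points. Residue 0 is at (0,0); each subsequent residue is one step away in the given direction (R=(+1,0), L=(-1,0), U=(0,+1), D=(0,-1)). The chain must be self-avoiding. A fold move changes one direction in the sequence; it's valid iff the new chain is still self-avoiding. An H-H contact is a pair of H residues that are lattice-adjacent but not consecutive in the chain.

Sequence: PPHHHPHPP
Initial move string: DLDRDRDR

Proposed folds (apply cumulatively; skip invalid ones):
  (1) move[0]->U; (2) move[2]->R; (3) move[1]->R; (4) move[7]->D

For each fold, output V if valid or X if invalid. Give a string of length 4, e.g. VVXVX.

Initial: DLDRDRDR -> [(0, 0), (0, -1), (-1, -1), (-1, -2), (0, -2), (0, -3), (1, -3), (1, -4), (2, -4)]
Fold 1: move[0]->U => ULDRDRDR INVALID (collision), skipped
Fold 2: move[2]->R => DLRRDRDR INVALID (collision), skipped
Fold 3: move[1]->R => DRDRDRDR VALID
Fold 4: move[7]->D => DRDRDRDD VALID

Answer: XXVV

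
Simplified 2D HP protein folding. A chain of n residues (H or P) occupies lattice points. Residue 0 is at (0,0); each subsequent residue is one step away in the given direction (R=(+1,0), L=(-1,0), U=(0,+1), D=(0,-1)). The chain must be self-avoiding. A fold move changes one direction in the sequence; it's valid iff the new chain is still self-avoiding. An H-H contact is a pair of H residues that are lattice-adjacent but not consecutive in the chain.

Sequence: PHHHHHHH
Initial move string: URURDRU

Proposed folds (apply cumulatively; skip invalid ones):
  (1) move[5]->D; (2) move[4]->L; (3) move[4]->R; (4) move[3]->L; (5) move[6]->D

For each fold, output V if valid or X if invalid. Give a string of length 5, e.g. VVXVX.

Answer: XXVXV

Derivation:
Initial: URURDRU -> [(0, 0), (0, 1), (1, 1), (1, 2), (2, 2), (2, 1), (3, 1), (3, 2)]
Fold 1: move[5]->D => URURDDU INVALID (collision), skipped
Fold 2: move[4]->L => URURLRU INVALID (collision), skipped
Fold 3: move[4]->R => URURRRU VALID
Fold 4: move[3]->L => URULRRU INVALID (collision), skipped
Fold 5: move[6]->D => URURRRD VALID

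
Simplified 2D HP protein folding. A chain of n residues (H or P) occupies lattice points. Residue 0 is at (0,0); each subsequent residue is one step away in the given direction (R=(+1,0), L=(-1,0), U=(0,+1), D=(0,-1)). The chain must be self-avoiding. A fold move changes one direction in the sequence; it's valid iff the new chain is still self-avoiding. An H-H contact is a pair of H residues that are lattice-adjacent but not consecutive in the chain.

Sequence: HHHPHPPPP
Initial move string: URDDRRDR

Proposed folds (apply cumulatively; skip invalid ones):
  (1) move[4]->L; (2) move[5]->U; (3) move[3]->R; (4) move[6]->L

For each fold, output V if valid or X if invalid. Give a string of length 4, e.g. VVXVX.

Answer: XXVX

Derivation:
Initial: URDDRRDR -> [(0, 0), (0, 1), (1, 1), (1, 0), (1, -1), (2, -1), (3, -1), (3, -2), (4, -2)]
Fold 1: move[4]->L => URDDLRDR INVALID (collision), skipped
Fold 2: move[5]->U => URDDRUDR INVALID (collision), skipped
Fold 3: move[3]->R => URDRRRDR VALID
Fold 4: move[6]->L => URDRRRLR INVALID (collision), skipped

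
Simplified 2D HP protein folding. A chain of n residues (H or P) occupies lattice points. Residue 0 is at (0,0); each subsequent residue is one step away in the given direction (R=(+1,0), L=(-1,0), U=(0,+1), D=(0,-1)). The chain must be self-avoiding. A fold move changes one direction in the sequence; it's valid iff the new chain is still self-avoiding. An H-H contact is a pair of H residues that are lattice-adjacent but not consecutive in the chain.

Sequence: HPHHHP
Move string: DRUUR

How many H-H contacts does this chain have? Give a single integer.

Answer: 1

Derivation:
Positions: [(0, 0), (0, -1), (1, -1), (1, 0), (1, 1), (2, 1)]
H-H contact: residue 0 @(0,0) - residue 3 @(1, 0)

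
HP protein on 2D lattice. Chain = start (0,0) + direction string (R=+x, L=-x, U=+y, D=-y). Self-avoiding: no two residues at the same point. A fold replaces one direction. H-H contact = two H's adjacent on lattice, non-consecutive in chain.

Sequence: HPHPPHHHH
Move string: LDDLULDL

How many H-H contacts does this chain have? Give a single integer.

Positions: [(0, 0), (-1, 0), (-1, -1), (-1, -2), (-2, -2), (-2, -1), (-3, -1), (-3, -2), (-4, -2)]
H-H contact: residue 2 @(-1,-1) - residue 5 @(-2, -1)

Answer: 1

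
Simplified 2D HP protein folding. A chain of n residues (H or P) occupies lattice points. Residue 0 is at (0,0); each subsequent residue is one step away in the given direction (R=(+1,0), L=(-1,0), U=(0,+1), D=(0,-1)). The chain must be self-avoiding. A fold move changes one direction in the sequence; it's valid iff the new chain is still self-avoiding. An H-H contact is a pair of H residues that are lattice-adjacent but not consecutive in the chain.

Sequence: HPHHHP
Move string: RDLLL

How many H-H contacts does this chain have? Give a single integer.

Answer: 1

Derivation:
Positions: [(0, 0), (1, 0), (1, -1), (0, -1), (-1, -1), (-2, -1)]
H-H contact: residue 0 @(0,0) - residue 3 @(0, -1)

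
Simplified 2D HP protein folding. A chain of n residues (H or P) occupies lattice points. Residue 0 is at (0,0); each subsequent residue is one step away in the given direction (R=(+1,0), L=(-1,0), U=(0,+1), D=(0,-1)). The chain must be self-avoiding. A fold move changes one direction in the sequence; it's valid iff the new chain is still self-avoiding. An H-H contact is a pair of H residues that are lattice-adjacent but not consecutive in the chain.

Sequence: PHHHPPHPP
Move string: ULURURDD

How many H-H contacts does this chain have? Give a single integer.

Positions: [(0, 0), (0, 1), (-1, 1), (-1, 2), (0, 2), (0, 3), (1, 3), (1, 2), (1, 1)]
No H-H contacts found.

Answer: 0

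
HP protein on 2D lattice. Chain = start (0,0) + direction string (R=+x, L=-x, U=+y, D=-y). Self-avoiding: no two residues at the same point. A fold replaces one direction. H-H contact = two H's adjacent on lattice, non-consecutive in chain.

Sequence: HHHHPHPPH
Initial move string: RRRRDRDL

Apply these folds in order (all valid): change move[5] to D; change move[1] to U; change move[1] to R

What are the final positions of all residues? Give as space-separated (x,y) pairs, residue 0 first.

Initial moves: RRRRDRDL
Fold: move[5]->D => RRRRDDDL (positions: [(0, 0), (1, 0), (2, 0), (3, 0), (4, 0), (4, -1), (4, -2), (4, -3), (3, -3)])
Fold: move[1]->U => RURRDDDL (positions: [(0, 0), (1, 0), (1, 1), (2, 1), (3, 1), (3, 0), (3, -1), (3, -2), (2, -2)])
Fold: move[1]->R => RRRRDDDL (positions: [(0, 0), (1, 0), (2, 0), (3, 0), (4, 0), (4, -1), (4, -2), (4, -3), (3, -3)])

Answer: (0,0) (1,0) (2,0) (3,0) (4,0) (4,-1) (4,-2) (4,-3) (3,-3)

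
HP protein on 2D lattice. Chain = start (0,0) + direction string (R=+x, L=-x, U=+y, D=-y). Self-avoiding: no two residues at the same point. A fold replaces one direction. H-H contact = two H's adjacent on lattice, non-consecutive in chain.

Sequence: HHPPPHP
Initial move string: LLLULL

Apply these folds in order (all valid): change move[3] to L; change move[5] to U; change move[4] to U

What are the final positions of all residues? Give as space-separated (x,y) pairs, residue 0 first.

Initial moves: LLLULL
Fold: move[3]->L => LLLLLL (positions: [(0, 0), (-1, 0), (-2, 0), (-3, 0), (-4, 0), (-5, 0), (-6, 0)])
Fold: move[5]->U => LLLLLU (positions: [(0, 0), (-1, 0), (-2, 0), (-3, 0), (-4, 0), (-5, 0), (-5, 1)])
Fold: move[4]->U => LLLLUU (positions: [(0, 0), (-1, 0), (-2, 0), (-3, 0), (-4, 0), (-4, 1), (-4, 2)])

Answer: (0,0) (-1,0) (-2,0) (-3,0) (-4,0) (-4,1) (-4,2)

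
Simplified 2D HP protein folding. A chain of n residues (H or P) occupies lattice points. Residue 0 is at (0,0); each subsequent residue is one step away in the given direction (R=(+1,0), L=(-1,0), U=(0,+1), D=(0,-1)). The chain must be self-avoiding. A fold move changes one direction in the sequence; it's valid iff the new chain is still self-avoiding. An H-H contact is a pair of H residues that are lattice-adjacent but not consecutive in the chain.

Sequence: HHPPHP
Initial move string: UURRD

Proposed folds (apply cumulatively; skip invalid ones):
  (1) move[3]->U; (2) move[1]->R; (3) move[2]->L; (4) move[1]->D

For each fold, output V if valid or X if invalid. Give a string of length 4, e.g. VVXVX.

Initial: UURRD -> [(0, 0), (0, 1), (0, 2), (1, 2), (2, 2), (2, 1)]
Fold 1: move[3]->U => UURUD INVALID (collision), skipped
Fold 2: move[1]->R => URRRD VALID
Fold 3: move[2]->L => URLRD INVALID (collision), skipped
Fold 4: move[1]->D => UDRRD INVALID (collision), skipped

Answer: XVXX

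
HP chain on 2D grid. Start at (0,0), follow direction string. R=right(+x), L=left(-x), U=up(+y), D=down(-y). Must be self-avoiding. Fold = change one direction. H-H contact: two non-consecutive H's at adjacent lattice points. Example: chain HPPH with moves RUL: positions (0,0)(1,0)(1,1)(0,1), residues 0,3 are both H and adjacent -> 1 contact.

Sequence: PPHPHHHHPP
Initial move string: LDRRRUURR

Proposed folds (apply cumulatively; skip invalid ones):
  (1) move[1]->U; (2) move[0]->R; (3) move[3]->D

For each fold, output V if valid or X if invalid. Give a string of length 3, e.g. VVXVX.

Answer: VVV

Derivation:
Initial: LDRRRUURR -> [(0, 0), (-1, 0), (-1, -1), (0, -1), (1, -1), (2, -1), (2, 0), (2, 1), (3, 1), (4, 1)]
Fold 1: move[1]->U => LURRRUURR VALID
Fold 2: move[0]->R => RURRRUURR VALID
Fold 3: move[3]->D => RURDRUURR VALID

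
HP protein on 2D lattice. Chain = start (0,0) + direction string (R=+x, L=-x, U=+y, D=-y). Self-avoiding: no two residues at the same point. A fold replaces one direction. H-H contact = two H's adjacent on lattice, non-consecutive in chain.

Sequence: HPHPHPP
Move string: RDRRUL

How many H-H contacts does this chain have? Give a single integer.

Answer: 0

Derivation:
Positions: [(0, 0), (1, 0), (1, -1), (2, -1), (3, -1), (3, 0), (2, 0)]
No H-H contacts found.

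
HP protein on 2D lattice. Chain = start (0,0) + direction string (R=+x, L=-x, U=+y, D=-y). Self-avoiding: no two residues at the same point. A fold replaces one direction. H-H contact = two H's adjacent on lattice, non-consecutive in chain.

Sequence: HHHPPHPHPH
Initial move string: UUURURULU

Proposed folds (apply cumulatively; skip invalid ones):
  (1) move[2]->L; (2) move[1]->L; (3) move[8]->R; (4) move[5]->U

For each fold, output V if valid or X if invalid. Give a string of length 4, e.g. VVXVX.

Initial: UUURURULU -> [(0, 0), (0, 1), (0, 2), (0, 3), (1, 3), (1, 4), (2, 4), (2, 5), (1, 5), (1, 6)]
Fold 1: move[2]->L => UULRURULU INVALID (collision), skipped
Fold 2: move[1]->L => ULURURULU VALID
Fold 3: move[8]->R => ULURURULR INVALID (collision), skipped
Fold 4: move[5]->U => ULURUUULU VALID

Answer: XVXV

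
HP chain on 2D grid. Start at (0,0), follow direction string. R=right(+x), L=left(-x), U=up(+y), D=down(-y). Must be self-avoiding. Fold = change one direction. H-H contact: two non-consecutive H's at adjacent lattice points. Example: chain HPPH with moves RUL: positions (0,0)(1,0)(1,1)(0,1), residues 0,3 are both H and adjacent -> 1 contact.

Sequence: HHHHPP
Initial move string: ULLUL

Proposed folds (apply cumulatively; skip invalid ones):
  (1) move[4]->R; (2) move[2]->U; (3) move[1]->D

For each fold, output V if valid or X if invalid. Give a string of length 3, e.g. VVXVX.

Answer: VVX

Derivation:
Initial: ULLUL -> [(0, 0), (0, 1), (-1, 1), (-2, 1), (-2, 2), (-3, 2)]
Fold 1: move[4]->R => ULLUR VALID
Fold 2: move[2]->U => ULUUR VALID
Fold 3: move[1]->D => UDUUR INVALID (collision), skipped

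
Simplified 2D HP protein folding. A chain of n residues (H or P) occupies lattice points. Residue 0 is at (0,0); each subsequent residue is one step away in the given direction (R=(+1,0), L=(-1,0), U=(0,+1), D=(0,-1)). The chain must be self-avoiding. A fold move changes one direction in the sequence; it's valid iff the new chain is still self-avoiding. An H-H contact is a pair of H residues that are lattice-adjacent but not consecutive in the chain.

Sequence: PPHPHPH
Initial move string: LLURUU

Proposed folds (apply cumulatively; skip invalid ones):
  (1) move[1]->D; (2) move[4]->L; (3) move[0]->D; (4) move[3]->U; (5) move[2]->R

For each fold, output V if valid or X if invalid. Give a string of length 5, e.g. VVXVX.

Answer: XXXVX

Derivation:
Initial: LLURUU -> [(0, 0), (-1, 0), (-2, 0), (-2, 1), (-1, 1), (-1, 2), (-1, 3)]
Fold 1: move[1]->D => LDURUU INVALID (collision), skipped
Fold 2: move[4]->L => LLURLU INVALID (collision), skipped
Fold 3: move[0]->D => DLURUU INVALID (collision), skipped
Fold 4: move[3]->U => LLUUUU VALID
Fold 5: move[2]->R => LLRUUU INVALID (collision), skipped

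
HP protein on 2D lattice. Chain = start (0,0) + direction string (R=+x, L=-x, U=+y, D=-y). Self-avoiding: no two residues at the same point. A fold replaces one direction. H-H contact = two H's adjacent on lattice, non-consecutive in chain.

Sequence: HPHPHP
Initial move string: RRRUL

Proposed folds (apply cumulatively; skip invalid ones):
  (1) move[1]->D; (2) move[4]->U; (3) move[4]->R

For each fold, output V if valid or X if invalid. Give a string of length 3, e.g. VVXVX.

Initial: RRRUL -> [(0, 0), (1, 0), (2, 0), (3, 0), (3, 1), (2, 1)]
Fold 1: move[1]->D => RDRUL INVALID (collision), skipped
Fold 2: move[4]->U => RRRUU VALID
Fold 3: move[4]->R => RRRUR VALID

Answer: XVV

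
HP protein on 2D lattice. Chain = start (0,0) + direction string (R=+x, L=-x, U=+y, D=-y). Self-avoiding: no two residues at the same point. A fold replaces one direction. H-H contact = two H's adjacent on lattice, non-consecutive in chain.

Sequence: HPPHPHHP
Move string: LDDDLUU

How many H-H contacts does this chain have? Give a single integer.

Positions: [(0, 0), (-1, 0), (-1, -1), (-1, -2), (-1, -3), (-2, -3), (-2, -2), (-2, -1)]
H-H contact: residue 3 @(-1,-2) - residue 6 @(-2, -2)

Answer: 1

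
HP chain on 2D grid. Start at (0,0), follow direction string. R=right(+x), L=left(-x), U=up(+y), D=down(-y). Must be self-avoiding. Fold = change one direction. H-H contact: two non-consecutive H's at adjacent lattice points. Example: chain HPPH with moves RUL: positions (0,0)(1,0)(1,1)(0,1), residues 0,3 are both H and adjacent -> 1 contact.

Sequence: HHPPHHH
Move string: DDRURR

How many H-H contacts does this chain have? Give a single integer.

Answer: 1

Derivation:
Positions: [(0, 0), (0, -1), (0, -2), (1, -2), (1, -1), (2, -1), (3, -1)]
H-H contact: residue 1 @(0,-1) - residue 4 @(1, -1)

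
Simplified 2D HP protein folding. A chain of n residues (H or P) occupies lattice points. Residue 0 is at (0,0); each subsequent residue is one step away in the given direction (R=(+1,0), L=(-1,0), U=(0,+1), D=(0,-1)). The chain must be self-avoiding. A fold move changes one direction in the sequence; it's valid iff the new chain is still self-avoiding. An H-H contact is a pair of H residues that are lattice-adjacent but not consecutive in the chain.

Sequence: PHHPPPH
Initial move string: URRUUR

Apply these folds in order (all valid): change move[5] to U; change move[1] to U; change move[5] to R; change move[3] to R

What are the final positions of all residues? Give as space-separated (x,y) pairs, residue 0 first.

Answer: (0,0) (0,1) (0,2) (1,2) (2,2) (2,3) (3,3)

Derivation:
Initial moves: URRUUR
Fold: move[5]->U => URRUUU (positions: [(0, 0), (0, 1), (1, 1), (2, 1), (2, 2), (2, 3), (2, 4)])
Fold: move[1]->U => UURUUU (positions: [(0, 0), (0, 1), (0, 2), (1, 2), (1, 3), (1, 4), (1, 5)])
Fold: move[5]->R => UURUUR (positions: [(0, 0), (0, 1), (0, 2), (1, 2), (1, 3), (1, 4), (2, 4)])
Fold: move[3]->R => UURRUR (positions: [(0, 0), (0, 1), (0, 2), (1, 2), (2, 2), (2, 3), (3, 3)])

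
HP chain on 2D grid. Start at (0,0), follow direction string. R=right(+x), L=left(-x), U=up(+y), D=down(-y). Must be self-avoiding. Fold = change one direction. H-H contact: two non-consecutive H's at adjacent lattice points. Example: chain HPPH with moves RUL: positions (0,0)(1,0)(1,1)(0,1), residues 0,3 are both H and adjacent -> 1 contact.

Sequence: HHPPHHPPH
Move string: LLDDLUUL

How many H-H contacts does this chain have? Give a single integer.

Answer: 0

Derivation:
Positions: [(0, 0), (-1, 0), (-2, 0), (-2, -1), (-2, -2), (-3, -2), (-3, -1), (-3, 0), (-4, 0)]
No H-H contacts found.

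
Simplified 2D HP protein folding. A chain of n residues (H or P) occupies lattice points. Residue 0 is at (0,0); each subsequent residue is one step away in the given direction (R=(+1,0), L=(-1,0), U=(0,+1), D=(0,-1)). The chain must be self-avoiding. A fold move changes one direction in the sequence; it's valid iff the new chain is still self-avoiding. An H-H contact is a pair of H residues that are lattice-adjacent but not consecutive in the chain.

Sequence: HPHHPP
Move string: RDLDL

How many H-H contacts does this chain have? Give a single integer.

Answer: 1

Derivation:
Positions: [(0, 0), (1, 0), (1, -1), (0, -1), (0, -2), (-1, -2)]
H-H contact: residue 0 @(0,0) - residue 3 @(0, -1)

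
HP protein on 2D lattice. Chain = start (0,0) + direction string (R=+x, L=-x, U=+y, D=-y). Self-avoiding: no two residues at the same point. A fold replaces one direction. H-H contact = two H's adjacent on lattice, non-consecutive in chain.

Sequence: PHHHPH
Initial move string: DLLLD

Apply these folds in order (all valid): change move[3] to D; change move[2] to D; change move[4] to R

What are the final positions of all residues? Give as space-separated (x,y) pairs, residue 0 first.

Answer: (0,0) (0,-1) (-1,-1) (-1,-2) (-1,-3) (0,-3)

Derivation:
Initial moves: DLLLD
Fold: move[3]->D => DLLDD (positions: [(0, 0), (0, -1), (-1, -1), (-2, -1), (-2, -2), (-2, -3)])
Fold: move[2]->D => DLDDD (positions: [(0, 0), (0, -1), (-1, -1), (-1, -2), (-1, -3), (-1, -4)])
Fold: move[4]->R => DLDDR (positions: [(0, 0), (0, -1), (-1, -1), (-1, -2), (-1, -3), (0, -3)])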